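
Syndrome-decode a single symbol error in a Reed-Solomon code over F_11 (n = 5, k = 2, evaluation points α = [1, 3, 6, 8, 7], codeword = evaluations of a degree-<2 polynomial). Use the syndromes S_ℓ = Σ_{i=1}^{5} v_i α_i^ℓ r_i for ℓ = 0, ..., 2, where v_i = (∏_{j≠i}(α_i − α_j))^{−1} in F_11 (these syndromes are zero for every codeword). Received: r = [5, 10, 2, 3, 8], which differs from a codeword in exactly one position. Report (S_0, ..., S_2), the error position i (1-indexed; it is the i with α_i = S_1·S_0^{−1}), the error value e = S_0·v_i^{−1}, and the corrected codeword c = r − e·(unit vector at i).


S = (4, 1, 3), error at position 2, error magnitude e = 4, c = [5, 6, 2, 3, 8].

Step 1: column multipliers v_i = (∏_{j≠i}(α_i − α_j))^{−1} mod 11.
  i = 1 (α = 1): (1−3)(1−6)(1−8)(1−7) = (−2)·(−5)·(−7)·(−6) = 420 ≡ 2, so v_1 = 2^{−1} = 6 (mod 11).
  i = 2 (α = 3): (3−1)(3−6)(3−8)(3−7) = 2·(−3)·(−5)·(−4) = −120 ≡ 1, so v_2 = 1^{−1} = 1 (mod 11).
  i = 3 (α = 6): (6−1)(6−3)(6−8)(6−7) = 5·3·(−2)·(−1) = 30 ≡ 8, so v_3 = 8^{−1} = 7 (mod 11).
  i = 4 (α = 8): (8−1)(8−3)(8−6)(8−7) = 7·5·2·1 = 70 ≡ 4, so v_4 = 4^{−1} = 3 (mod 11).
  i = 5 (α = 7): (7−1)(7−3)(7−6)(7−8) = 6·4·1·(−1) = −24 ≡ 9, so v_5 = 9^{−1} = 5 (mod 11).
  v = [6, 1, 7, 3, 5].
Step 2: syndromes of r = [5, 10, 2, 3, 8] (all sums mod 11).
  S_0 = Σ v_i r_i = 6·5 + 1·10 + 7·2 + 3·3 + 5·8 = 103 ≡ 4.
  S_1 = Σ v_i α_i r_i = 6·1·5 + 1·3·10 + 7·6·2 + 3·8·3 + 5·7·8 = 496 ≡ 1.
  α_i^2 mod 11 = [1, 9, 3, 9, 5].
  S_2 = Σ v_i α_i^2 r_i = 6·1·5 + 1·9·10 + 7·3·2 + 3·9·3 + 5·5·8 = 443 ≡ 3.
  S = (4, 1, 3) ≠ 0, so r is not a codeword (an error is present).
Step 3: locate the error. For a single error e at position i, S_ℓ = v_i·e·α_i^ℓ, so α_err = S_1/S_0.
  S_0^{−1} = 4^{−1} = 3 (mod 11), so α_err = 1·3 = 3 ≡ 3 = α_2. Error position i = 2.
  Consistency check: S_2/S_1 = 3·1 = 3 ≡ 3 = α_err ✓ (single-error assumption holds).
Step 4: error magnitude e = S_0/v_2 = S_0·∏_{j≠2}(α_2 − α_j) = 4·1 = 4 ≡ 4 (mod 11).
Step 5: correct position 2: c_2 = r_2 − e = 10 − 4 ≡ 6 (mod 11). Hence c = [5, 6, 2, 3, 8].
  Check: interpolating c through the α_i gives m(x) = 10 + 6·x (degree < 2) with m(α_i) = c_i for every i, so c is indeed a codeword.


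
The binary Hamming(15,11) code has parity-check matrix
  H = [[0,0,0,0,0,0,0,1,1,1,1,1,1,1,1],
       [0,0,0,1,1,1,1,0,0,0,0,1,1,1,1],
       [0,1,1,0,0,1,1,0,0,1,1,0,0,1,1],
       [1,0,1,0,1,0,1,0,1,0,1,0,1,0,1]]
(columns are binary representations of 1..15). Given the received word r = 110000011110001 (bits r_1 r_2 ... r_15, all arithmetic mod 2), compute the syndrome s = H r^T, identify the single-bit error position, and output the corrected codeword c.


s = (1, 1, 0, 0)^T, error position = 12, corrected codeword c = 110000011111001

Compute s = H r^T mod 2 one row at a time:
  s_1 = 1 + 1 + 1 + 1 + 0 + 0 + 0 + 1 = 5 ≡ 1 (mod 2).
  s_2 = 0 + 0 + 0 + 0 + 0 + 0 + 0 + 1 = 1 ≡ 1 (mod 2).
  s_3 = 1 + 0 + 0 + 0 + 1 + 1 + 0 + 1 = 4 ≡ 0 (mod 2).
  s_4 = 1 + 0 + 0 + 0 + 1 + 1 + 0 + 1 = 4 ≡ 0 (mod 2).
s = (1, 1, 0, 0)^T — this equals column 12 of H (binary 1100), so error is at position 12.
Correct: flip bit 12 of r = 110000011110001 to get c = 110000011111001.


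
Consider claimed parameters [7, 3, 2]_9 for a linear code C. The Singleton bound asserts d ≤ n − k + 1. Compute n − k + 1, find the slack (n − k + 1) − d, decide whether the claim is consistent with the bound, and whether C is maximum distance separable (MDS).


Singleton RHS = n − k + 1 = 5, slack = 3, bound satisfied, not MDS.

Singleton bound: d ≤ n − k + 1.
Here n = 7, k = 3, so n − k + 1 = 5.
Given d = 2, check d ≤ 5: YES.
Slack = (n − k + 1) − d = 3.
The code is NOT MDS (slack = 3 > 0).
Description: the claimed parameters are [7, 3, 2]_9; such a code would be non-MDS.


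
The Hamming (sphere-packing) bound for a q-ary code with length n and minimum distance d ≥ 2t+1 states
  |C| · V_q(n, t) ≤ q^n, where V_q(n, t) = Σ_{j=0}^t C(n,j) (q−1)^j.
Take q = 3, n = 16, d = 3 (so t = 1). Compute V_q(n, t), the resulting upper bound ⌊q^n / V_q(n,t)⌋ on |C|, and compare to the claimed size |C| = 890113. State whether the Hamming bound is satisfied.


V_q(n, t) = 33, q^n = 43046721, Hamming bound = 1304446, |C| = 890113 ≤ bound (satisfied).

Step 1: Compute V_q(n, t) = Σ_{j=0}^1 C(n, j) (q−1)^j.
  j = 0: C(16,0)·(2)^0 = 1·1 = 1.
  j = 1: C(16,1)·(2)^1 = 16·2 = 32.
  V_q(n, t) = 1 + 32 = 33.
Step 2: q^n = 3^16 = 43046721.
Step 3: Hamming bound ⌊q^n / V_q(n,t)⌋ = ⌊43046721/33⌋ = 1304446.
Step 4: Compare |C| = 890113 to 1304446: satisfied.
The claimed |C| lies below the Hamming bound.


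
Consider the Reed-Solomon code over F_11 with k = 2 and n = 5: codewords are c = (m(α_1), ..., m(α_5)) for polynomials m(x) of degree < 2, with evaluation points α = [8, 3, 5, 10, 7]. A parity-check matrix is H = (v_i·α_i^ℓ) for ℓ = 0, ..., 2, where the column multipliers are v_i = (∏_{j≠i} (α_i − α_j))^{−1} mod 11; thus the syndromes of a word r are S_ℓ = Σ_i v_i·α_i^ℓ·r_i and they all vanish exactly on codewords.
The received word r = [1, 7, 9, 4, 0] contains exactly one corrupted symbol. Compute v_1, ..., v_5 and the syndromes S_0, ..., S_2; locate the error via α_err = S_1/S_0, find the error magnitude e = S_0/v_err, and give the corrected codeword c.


S = (1, 10, 1), error at position 4, error magnitude e = 1, c = [1, 7, 9, 3, 0].

Step 1: column multipliers v_i = (∏_{j≠i}(α_i − α_j))^{−1} mod 11.
  i = 1 (α = 8): (8−3)(8−5)(8−10)(8−7) = 5·3·(−2)·1 = −30 ≡ 3, so v_1 = 3^{−1} = 4 (mod 11).
  i = 2 (α = 3): (3−8)(3−5)(3−10)(3−7) = (−5)·(−2)·(−7)·(−4) = 280 ≡ 5, so v_2 = 5^{−1} = 9 (mod 11).
  i = 3 (α = 5): (5−8)(5−3)(5−10)(5−7) = (−3)·2·(−5)·(−2) = −60 ≡ 6, so v_3 = 6^{−1} = 2 (mod 11).
  i = 4 (α = 10): (10−8)(10−3)(10−5)(10−7) = 2·7·5·3 = 210 ≡ 1, so v_4 = 1^{−1} = 1 (mod 11).
  i = 5 (α = 7): (7−8)(7−3)(7−5)(7−10) = (−1)·4·2·(−3) = 24 ≡ 2, so v_5 = 2^{−1} = 6 (mod 11).
  v = [4, 9, 2, 1, 6].
Step 2: syndromes of r = [1, 7, 9, 4, 0] (all sums mod 11).
  S_0 = Σ v_i r_i = 4·1 + 9·7 + 2·9 + 1·4 + 6·0 = 89 ≡ 1.
  S_1 = Σ v_i α_i r_i = 4·8·1 + 9·3·7 + 2·5·9 + 1·10·4 + 6·7·0 = 351 ≡ 10.
  α_i^2 mod 11 = [9, 9, 3, 1, 5].
  S_2 = Σ v_i α_i^2 r_i = 4·9·1 + 9·9·7 + 2·3·9 + 1·1·4 + 6·5·0 = 661 ≡ 1.
  S = (1, 10, 1) ≠ 0, so r is not a codeword (an error is present).
Step 3: locate the error. For a single error e at position i, S_ℓ = v_i·e·α_i^ℓ, so α_err = S_1/S_0.
  S_0^{−1} = 1^{−1} = 1 (mod 11), so α_err = 10·1 = 10 ≡ 10 = α_4. Error position i = 4.
  Consistency check: S_2/S_1 = 1·10 = 10 ≡ 10 = α_err ✓ (single-error assumption holds).
Step 4: error magnitude e = S_0/v_4 = S_0·∏_{j≠4}(α_4 − α_j) = 1·1 = 1 ≡ 1 (mod 11).
Step 5: correct position 4: c_4 = r_4 − e = 4 − 1 ≡ 3 (mod 11). Hence c = [1, 7, 9, 3, 0].
  Check: interpolating c through the α_i gives m(x) = 4 + 1·x (degree < 2) with m(α_i) = c_i for every i, so c is indeed a codeword.


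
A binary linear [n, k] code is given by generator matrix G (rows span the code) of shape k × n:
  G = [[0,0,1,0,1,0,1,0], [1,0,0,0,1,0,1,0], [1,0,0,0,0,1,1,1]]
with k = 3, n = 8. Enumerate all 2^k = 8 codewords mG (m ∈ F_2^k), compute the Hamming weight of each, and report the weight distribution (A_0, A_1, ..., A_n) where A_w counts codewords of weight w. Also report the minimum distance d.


Weight distribution: A_0 = 1, A_2 = 1, A_3 = 3, A_4 = 2, A_5 = 1. Minimum distance d = 2.

Enumerate all 2^3 = 8 messages m ∈ F_2^3.
For each, compute codeword c = mG in F_2^8, then tally its weight.
  m = 000 → c = 00000000, weight = 0.
  m = 100 → c = 00101010, weight = 3.
  m = 010 → c = 10001010, weight = 3.
  m = 110 → c = 10100000, weight = 2.
  m = 001 → c = 10000111, weight = 4.
  m = 101 → c = 10101101, weight = 5.
  m = 011 → c = 00001101, weight = 3.
  m = 111 → c = 00100111, weight = 4.
Tally weights:
  weight 0: 1 codewords.
  weight 2: 1 codewords.
  weight 3: 3 codewords.
  weight 4: 2 codewords.
  weight 5: 1 codewords.
Minimum distance d = smallest w > 0 with A_w > 0 = 2.
Sanity: Σ A_w = 8 = 2^3 = 8 ✓.


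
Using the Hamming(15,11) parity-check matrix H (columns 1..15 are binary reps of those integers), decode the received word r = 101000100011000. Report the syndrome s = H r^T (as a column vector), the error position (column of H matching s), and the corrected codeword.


s = (0, 0, 1, 0)^T, error position = 2, corrected codeword c = 111000100011000

Compute s = H r^T mod 2 one row at a time:
  s_1 = 0 + 0 + 0 + 1 + 1 + 0 + 0 + 0 = 2 ≡ 0 (mod 2).
  s_2 = 0 + 0 + 0 + 1 + 1 + 0 + 0 + 0 = 2 ≡ 0 (mod 2).
  s_3 = 0 + 1 + 0 + 1 + 0 + 1 + 0 + 0 = 3 ≡ 1 (mod 2).
  s_4 = 1 + 1 + 0 + 1 + 0 + 1 + 0 + 0 = 4 ≡ 0 (mod 2).
s = (0, 0, 1, 0)^T — this equals column 2 of H (binary 0010), so error is at position 2.
Correct: flip bit 2 of r = 101000100011000 to get c = 111000100011000.


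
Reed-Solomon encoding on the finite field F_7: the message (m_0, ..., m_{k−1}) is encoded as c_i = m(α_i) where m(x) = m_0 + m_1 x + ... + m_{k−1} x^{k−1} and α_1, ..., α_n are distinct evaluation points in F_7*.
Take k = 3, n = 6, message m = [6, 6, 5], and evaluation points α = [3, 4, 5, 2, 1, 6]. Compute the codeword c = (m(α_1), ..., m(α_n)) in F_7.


c = [6, 5, 0, 3, 3, 5]

Message polynomial: m(x) = 6 + 6·x + 5·x^2 (mod 7).
For each evaluation point α_i, compute m(α_i) mod 7:
  α_1 = 3: Horner steps 5 → 0 → 6, so m(3) = 6.
  α_2 = 4: Horner steps 5 → 5 → 5, so m(4) = 5.
  α_3 = 5: Horner steps 5 → 3 → 0, so m(5) = 0.
  α_4 = 2: Horner steps 5 → 2 → 3, so m(2) = 3.
  α_5 = 1: Horner steps 5 → 4 → 3, so m(1) = 3.
  α_6 = 6: Horner steps 5 → 1 → 5, so m(6) = 5.
Codeword c = [6, 5, 0, 3, 3, 5] ∈ F_7^6.


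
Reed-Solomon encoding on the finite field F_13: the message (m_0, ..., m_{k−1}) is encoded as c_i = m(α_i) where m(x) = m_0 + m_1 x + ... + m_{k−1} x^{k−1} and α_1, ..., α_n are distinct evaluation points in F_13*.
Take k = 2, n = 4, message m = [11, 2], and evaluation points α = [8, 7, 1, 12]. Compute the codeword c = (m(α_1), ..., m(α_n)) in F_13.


c = [1, 12, 0, 9]

Message polynomial: m(x) = 11 + 2·x (mod 13).
For each evaluation point α_i, compute m(α_i) mod 13:
  α_1 = 8: Horner steps 2 → 1, so m(8) = 1.
  α_2 = 7: Horner steps 2 → 12, so m(7) = 12.
  α_3 = 1: Horner steps 2 → 0, so m(1) = 0.
  α_4 = 12: Horner steps 2 → 9, so m(12) = 9.
Codeword c = [1, 12, 0, 9] ∈ F_13^4.


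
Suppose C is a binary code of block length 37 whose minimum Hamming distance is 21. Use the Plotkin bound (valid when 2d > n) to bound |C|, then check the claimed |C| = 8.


Plotkin bound M ≤ 8; given |C| = 8 ≤ bound (satisfied).

Check applicability: 2d = 42, n = 37.
2d − n = 5 > 0, so Plotkin applies.
Compute d/(2d−n) = 21/5 ≈ 4.2000.
⌊d/(2d−n)⌋ = 4.
Plotkin bound: M ≤ 2·4 = 8.
Given |C| = 8, check: satisfied.
This |C| is at the Plotkin bound.


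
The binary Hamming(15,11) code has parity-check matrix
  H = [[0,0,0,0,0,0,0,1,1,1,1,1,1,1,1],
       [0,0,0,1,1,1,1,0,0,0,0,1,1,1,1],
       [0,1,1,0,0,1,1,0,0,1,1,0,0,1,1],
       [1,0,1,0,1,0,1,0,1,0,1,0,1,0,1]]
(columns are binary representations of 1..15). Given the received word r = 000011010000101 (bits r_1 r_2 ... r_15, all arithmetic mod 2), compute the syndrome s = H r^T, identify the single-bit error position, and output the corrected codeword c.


s = (1, 0, 0, 1)^T, error position = 9, corrected codeword c = 000011011000101

Compute s = H r^T mod 2 one row at a time:
  s_1 = 1 + 0 + 0 + 0 + 0 + 1 + 0 + 1 = 3 ≡ 1 (mod 2).
  s_2 = 0 + 1 + 1 + 0 + 0 + 1 + 0 + 1 = 4 ≡ 0 (mod 2).
  s_3 = 0 + 0 + 1 + 0 + 0 + 0 + 0 + 1 = 2 ≡ 0 (mod 2).
  s_4 = 0 + 0 + 1 + 0 + 0 + 0 + 1 + 1 = 3 ≡ 1 (mod 2).
s = (1, 0, 0, 1)^T — this equals column 9 of H (binary 1001), so error is at position 9.
Correct: flip bit 9 of r = 000011010000101 to get c = 000011011000101.


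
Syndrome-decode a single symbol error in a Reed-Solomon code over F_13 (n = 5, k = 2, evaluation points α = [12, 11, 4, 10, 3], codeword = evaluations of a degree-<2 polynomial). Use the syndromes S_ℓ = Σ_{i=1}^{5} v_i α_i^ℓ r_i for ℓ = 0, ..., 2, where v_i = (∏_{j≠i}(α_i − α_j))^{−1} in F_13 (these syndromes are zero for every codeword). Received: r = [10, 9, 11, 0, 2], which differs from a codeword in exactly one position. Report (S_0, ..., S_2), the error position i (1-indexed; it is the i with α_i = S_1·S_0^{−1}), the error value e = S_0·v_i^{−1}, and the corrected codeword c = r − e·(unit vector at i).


S = (5, 8, 5), error at position 1, error magnitude e = 5, c = [5, 9, 11, 0, 2].

Step 1: column multipliers v_i = (∏_{j≠i}(α_i − α_j))^{−1} mod 13.
  i = 1 (α = 12): (12−11)(12−4)(12−10)(12−3) = 1·8·2·9 = 144 ≡ 1, so v_1 = 1^{−1} = 1 (mod 13).
  i = 2 (α = 11): (11−12)(11−4)(11−10)(11−3) = (−1)·7·1·8 = −56 ≡ 9, so v_2 = 9^{−1} = 3 (mod 13).
  i = 3 (α = 4): (4−12)(4−11)(4−10)(4−3) = (−8)·(−7)·(−6)·1 = −336 ≡ 2, so v_3 = 2^{−1} = 7 (mod 13).
  i = 4 (α = 10): (10−12)(10−11)(10−4)(10−3) = (−2)·(−1)·6·7 = 84 ≡ 6, so v_4 = 6^{−1} = 11 (mod 13).
  i = 5 (α = 3): (3−12)(3−11)(3−4)(3−10) = (−9)·(−8)·(−1)·(−7) = 504 ≡ 10, so v_5 = 10^{−1} = 4 (mod 13).
  v = [1, 3, 7, 11, 4].
Step 2: syndromes of r = [10, 9, 11, 0, 2] (all sums mod 13).
  S_0 = Σ v_i r_i = 1·10 + 3·9 + 7·11 + 11·0 + 4·2 = 122 ≡ 5.
  S_1 = Σ v_i α_i r_i = 1·12·10 + 3·11·9 + 7·4·11 + 11·10·0 + 4·3·2 = 749 ≡ 8.
  α_i^2 mod 13 = [1, 4, 3, 9, 9].
  S_2 = Σ v_i α_i^2 r_i = 1·1·10 + 3·4·9 + 7·3·11 + 11·9·0 + 4·9·2 = 421 ≡ 5.
  S = (5, 8, 5) ≠ 0, so r is not a codeword (an error is present).
Step 3: locate the error. For a single error e at position i, S_ℓ = v_i·e·α_i^ℓ, so α_err = S_1/S_0.
  S_0^{−1} = 5^{−1} = 8 (mod 13), so α_err = 8·8 = 64 ≡ 12 = α_1. Error position i = 1.
  Consistency check: S_2/S_1 = 5·5 = 25 ≡ 12 = α_err ✓ (single-error assumption holds).
Step 4: error magnitude e = S_0/v_1 = S_0·∏_{j≠1}(α_1 − α_j) = 5·1 = 5 ≡ 5 (mod 13).
Step 5: correct position 1: c_1 = r_1 − e = 10 − 5 ≡ 5 (mod 13). Hence c = [5, 9, 11, 0, 2].
  Check: interpolating c through the α_i gives m(x) = 1 + 9·x (degree < 2) with m(α_i) = c_i for every i, so c is indeed a codeword.


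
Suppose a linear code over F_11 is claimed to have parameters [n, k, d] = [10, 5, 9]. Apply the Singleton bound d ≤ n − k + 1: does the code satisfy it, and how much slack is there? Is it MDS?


Singleton RHS = n − k + 1 = 6, slack = -3, bound violated (no such code; not MDS).

Singleton bound: d ≤ n − k + 1.
Here n = 10, k = 5, so n − k + 1 = 6.
Given d = 9, check d ≤ 6: NO.
Slack = (n − k + 1) − d = -3.
The slack is negative: d = 9 exceeds n − k + 1 = 6 by 3, so the Singleton bound is violated and no linear [10, 5, 9]_11 code can exist. In particular it is not MDS (MDS requires d = n − k + 1 exactly).
Description: the claimed parameters are [10, 5, 9]_11; such a code would be impossible (violates the Singleton bound).


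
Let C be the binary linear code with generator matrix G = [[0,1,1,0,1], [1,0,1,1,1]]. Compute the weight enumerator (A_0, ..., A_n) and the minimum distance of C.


Weight distribution: A_0 = 1, A_3 = 2, A_4 = 1. Minimum distance d = 3.

Enumerate all 2^2 = 4 messages m ∈ F_2^2.
For each, compute codeword c = mG in F_2^5, then tally its weight.
  m = 00 → c = 00000, weight = 0.
  m = 10 → c = 01101, weight = 3.
  m = 01 → c = 10111, weight = 4.
  m = 11 → c = 11010, weight = 3.
Tally weights:
  weight 0: 1 codewords.
  weight 3: 2 codewords.
  weight 4: 1 codewords.
Minimum distance d = smallest w > 0 with A_w > 0 = 3.
Sanity: Σ A_w = 4 = 2^2 = 4 ✓.


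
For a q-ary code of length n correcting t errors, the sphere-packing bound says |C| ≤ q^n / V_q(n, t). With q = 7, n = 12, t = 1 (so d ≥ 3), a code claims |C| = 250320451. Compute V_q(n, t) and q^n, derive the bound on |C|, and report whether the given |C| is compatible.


V_q(n, t) = 73, q^n = 13841287201, Hamming bound = 189606673, |C| = 250320451 > bound (violated).

Step 1: Compute V_q(n, t) = Σ_{j=0}^1 C(n, j) (q−1)^j.
  j = 0: C(12,0)·(6)^0 = 1·1 = 1.
  j = 1: C(12,1)·(6)^1 = 12·6 = 72.
  V_q(n, t) = 1 + 72 = 73.
Step 2: q^n = 7^12 = 13841287201.
Step 3: Hamming bound ⌊q^n / V_q(n,t)⌋ = ⌊13841287201/73⌋ = 189606673.
Step 4: Compare |C| = 250320451 to 189606673: violated.
The claimed |C| lies above the Hamming bound, so no 7-ary code of length 12 with d ≥ 3 can have 250320451 codewords.


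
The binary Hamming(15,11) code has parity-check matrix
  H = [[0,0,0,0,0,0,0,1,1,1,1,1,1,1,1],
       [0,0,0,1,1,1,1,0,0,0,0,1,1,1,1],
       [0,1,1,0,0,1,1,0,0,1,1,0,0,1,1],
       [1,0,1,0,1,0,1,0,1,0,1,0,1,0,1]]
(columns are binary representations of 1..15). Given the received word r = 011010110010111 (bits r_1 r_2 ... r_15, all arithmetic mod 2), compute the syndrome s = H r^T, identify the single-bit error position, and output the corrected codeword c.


s = (1, 1, 0, 0)^T, error position = 12, corrected codeword c = 011010110011111

Compute s = H r^T mod 2 one row at a time:
  s_1 = 1 + 0 + 0 + 1 + 0 + 1 + 1 + 1 = 5 ≡ 1 (mod 2).
  s_2 = 0 + 1 + 0 + 1 + 0 + 1 + 1 + 1 = 5 ≡ 1 (mod 2).
  s_3 = 1 + 1 + 0 + 1 + 0 + 1 + 1 + 1 = 6 ≡ 0 (mod 2).
  s_4 = 0 + 1 + 1 + 1 + 0 + 1 + 1 + 1 = 6 ≡ 0 (mod 2).
s = (1, 1, 0, 0)^T — this equals column 12 of H (binary 1100), so error is at position 12.
Correct: flip bit 12 of r = 011010110010111 to get c = 011010110011111.


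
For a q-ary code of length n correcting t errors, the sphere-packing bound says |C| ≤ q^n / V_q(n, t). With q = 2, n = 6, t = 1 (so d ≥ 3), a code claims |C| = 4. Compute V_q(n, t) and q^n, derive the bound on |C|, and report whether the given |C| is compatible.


V_q(n, t) = 7, q^n = 64, Hamming bound = 9, |C| = 4 ≤ bound (satisfied).

Step 1: Compute V_q(n, t) = Σ_{j=0}^1 C(n, j) (q−1)^j.
  j = 0: C(6,0)·(1)^0 = 1·1 = 1.
  j = 1: C(6,1)·(1)^1 = 6·1 = 6.
  V_q(n, t) = 1 + 6 = 7.
Step 2: q^n = 2^6 = 64.
Step 3: Hamming bound ⌊q^n / V_q(n,t)⌋ = ⌊64/7⌋ = 9.
Step 4: Compare |C| = 4 to 9: satisfied.
The claimed |C| lies below the Hamming bound.


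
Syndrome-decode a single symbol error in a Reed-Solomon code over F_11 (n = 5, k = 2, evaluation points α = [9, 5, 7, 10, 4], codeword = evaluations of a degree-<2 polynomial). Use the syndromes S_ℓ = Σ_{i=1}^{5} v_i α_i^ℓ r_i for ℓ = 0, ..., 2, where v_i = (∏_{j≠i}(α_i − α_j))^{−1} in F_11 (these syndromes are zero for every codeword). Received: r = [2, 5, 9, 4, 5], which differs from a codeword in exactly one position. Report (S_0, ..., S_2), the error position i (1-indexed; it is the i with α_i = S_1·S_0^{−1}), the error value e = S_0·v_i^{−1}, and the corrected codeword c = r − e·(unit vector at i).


S = (1, 4, 5), error at position 5, error magnitude e = 2, c = [2, 5, 9, 4, 3].

Step 1: column multipliers v_i = (∏_{j≠i}(α_i − α_j))^{−1} mod 11.
  i = 1 (α = 9): (9−5)(9−7)(9−10)(9−4) = 4·2·(−1)·5 = −40 ≡ 4, so v_1 = 4^{−1} = 3 (mod 11).
  i = 2 (α = 5): (5−9)(5−7)(5−10)(5−4) = (−4)·(−2)·(−5)·1 = −40 ≡ 4, so v_2 = 4^{−1} = 3 (mod 11).
  i = 3 (α = 7): (7−9)(7−5)(7−10)(7−4) = (−2)·2·(−3)·3 = 36 ≡ 3, so v_3 = 3^{−1} = 4 (mod 11).
  i = 4 (α = 10): (10−9)(10−5)(10−7)(10−4) = 1·5·3·6 = 90 ≡ 2, so v_4 = 2^{−1} = 6 (mod 11).
  i = 5 (α = 4): (4−9)(4−5)(4−7)(4−10) = (−5)·(−1)·(−3)·(−6) = 90 ≡ 2, so v_5 = 2^{−1} = 6 (mod 11).
  v = [3, 3, 4, 6, 6].
Step 2: syndromes of r = [2, 5, 9, 4, 5] (all sums mod 11).
  S_0 = Σ v_i r_i = 3·2 + 3·5 + 4·9 + 6·4 + 6·5 = 111 ≡ 1.
  S_1 = Σ v_i α_i r_i = 3·9·2 + 3·5·5 + 4·7·9 + 6·10·4 + 6·4·5 = 741 ≡ 4.
  α_i^2 mod 11 = [4, 3, 5, 1, 5].
  S_2 = Σ v_i α_i^2 r_i = 3·4·2 + 3·3·5 + 4·5·9 + 6·1·4 + 6·5·5 = 423 ≡ 5.
  S = (1, 4, 5) ≠ 0, so r is not a codeword (an error is present).
Step 3: locate the error. For a single error e at position i, S_ℓ = v_i·e·α_i^ℓ, so α_err = S_1/S_0.
  S_0^{−1} = 1^{−1} = 1 (mod 11), so α_err = 4·1 = 4 ≡ 4 = α_5. Error position i = 5.
  Consistency check: S_2/S_1 = 5·3 = 15 ≡ 4 = α_err ✓ (single-error assumption holds).
Step 4: error magnitude e = S_0/v_5 = S_0·∏_{j≠5}(α_5 − α_j) = 1·2 = 2 ≡ 2 (mod 11).
Step 5: correct position 5: c_5 = r_5 − e = 5 − 2 ≡ 3 (mod 11). Hence c = [2, 5, 9, 4, 3].
  Check: interpolating c through the α_i gives m(x) = 6 + 2·x (degree < 2) with m(α_i) = c_i for every i, so c is indeed a codeword.


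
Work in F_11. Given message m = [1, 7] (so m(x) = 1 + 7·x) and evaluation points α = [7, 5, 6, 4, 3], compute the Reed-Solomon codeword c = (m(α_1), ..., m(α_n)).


c = [6, 3, 10, 7, 0]

Message polynomial: m(x) = 1 + 7·x (mod 11).
For each evaluation point α_i, compute m(α_i) mod 11:
  α_1 = 7: Horner steps 7 → 6, so m(7) = 6.
  α_2 = 5: Horner steps 7 → 3, so m(5) = 3.
  α_3 = 6: Horner steps 7 → 10, so m(6) = 10.
  α_4 = 4: Horner steps 7 → 7, so m(4) = 7.
  α_5 = 3: Horner steps 7 → 0, so m(3) = 0.
Codeword c = [6, 3, 10, 7, 0] ∈ F_11^5.


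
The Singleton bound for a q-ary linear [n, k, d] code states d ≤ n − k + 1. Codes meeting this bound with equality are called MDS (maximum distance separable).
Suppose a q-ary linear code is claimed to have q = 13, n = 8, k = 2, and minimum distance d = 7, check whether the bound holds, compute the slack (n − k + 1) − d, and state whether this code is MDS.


Singleton RHS = n − k + 1 = 7, slack = 0, bound satisfied, MDS.

Singleton bound: d ≤ n − k + 1.
Here n = 8, k = 2, so n − k + 1 = 7.
Given d = 7, check d ≤ 7: YES.
Slack = (n − k + 1) − d = 0.
The code is MDS (slack = 0).
Description: the claimed parameters are [8, 2, 7]_13; such a code would be MDS (meets Singleton bound).


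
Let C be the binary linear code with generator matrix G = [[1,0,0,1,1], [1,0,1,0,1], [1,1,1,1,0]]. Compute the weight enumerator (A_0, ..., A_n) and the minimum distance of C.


Weight distribution: A_0 = 1, A_2 = 2, A_3 = 4, A_4 = 1. Minimum distance d = 2.

Enumerate all 2^3 = 8 messages m ∈ F_2^3.
For each, compute codeword c = mG in F_2^5, then tally its weight.
  m = 000 → c = 00000, weight = 0.
  m = 100 → c = 10011, weight = 3.
  m = 010 → c = 10101, weight = 3.
  m = 110 → c = 00110, weight = 2.
  m = 001 → c = 11110, weight = 4.
  m = 101 → c = 01101, weight = 3.
  m = 011 → c = 01011, weight = 3.
  m = 111 → c = 11000, weight = 2.
Tally weights:
  weight 0: 1 codewords.
  weight 2: 2 codewords.
  weight 3: 4 codewords.
  weight 4: 1 codewords.
Minimum distance d = smallest w > 0 with A_w > 0 = 2.
Sanity: Σ A_w = 8 = 2^3 = 8 ✓.


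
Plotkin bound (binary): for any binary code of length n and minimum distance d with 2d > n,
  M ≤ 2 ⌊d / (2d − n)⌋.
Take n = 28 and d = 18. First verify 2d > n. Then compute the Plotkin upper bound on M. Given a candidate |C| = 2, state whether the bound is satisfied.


Plotkin bound M ≤ 4; given |C| = 2 ≤ bound (satisfied).

Check applicability: 2d = 36, n = 28.
2d − n = 8 > 0, so Plotkin applies.
Compute d/(2d−n) = 18/8 ≈ 2.2500.
⌊d/(2d−n)⌋ = 2.
Plotkin bound: M ≤ 2·2 = 4.
Given |C| = 2, check: satisfied.
This |C| is below the Plotkin bound.


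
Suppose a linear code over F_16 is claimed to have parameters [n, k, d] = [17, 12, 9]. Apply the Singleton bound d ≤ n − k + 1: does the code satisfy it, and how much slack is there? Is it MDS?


Singleton RHS = n − k + 1 = 6, slack = -3, bound violated (no such code; not MDS).

Singleton bound: d ≤ n − k + 1.
Here n = 17, k = 12, so n − k + 1 = 6.
Given d = 9, check d ≤ 6: NO.
Slack = (n − k + 1) − d = -3.
The slack is negative: d = 9 exceeds n − k + 1 = 6 by 3, so the Singleton bound is violated and no linear [17, 12, 9]_16 code can exist. In particular it is not MDS (MDS requires d = n − k + 1 exactly).
Description: the claimed parameters are [17, 12, 9]_16; such a code would be impossible (violates the Singleton bound).


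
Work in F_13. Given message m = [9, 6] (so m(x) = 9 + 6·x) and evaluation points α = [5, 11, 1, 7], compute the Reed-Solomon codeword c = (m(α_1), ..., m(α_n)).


c = [0, 10, 2, 12]

Message polynomial: m(x) = 9 + 6·x (mod 13).
For each evaluation point α_i, compute m(α_i) mod 13:
  α_1 = 5: Horner steps 6 → 0, so m(5) = 0.
  α_2 = 11: Horner steps 6 → 10, so m(11) = 10.
  α_3 = 1: Horner steps 6 → 2, so m(1) = 2.
  α_4 = 7: Horner steps 6 → 12, so m(7) = 12.
Codeword c = [0, 10, 2, 12] ∈ F_13^4.


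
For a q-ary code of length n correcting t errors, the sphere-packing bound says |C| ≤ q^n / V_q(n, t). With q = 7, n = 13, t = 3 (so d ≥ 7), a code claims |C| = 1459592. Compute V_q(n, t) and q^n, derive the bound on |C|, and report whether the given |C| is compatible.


V_q(n, t) = 64663, q^n = 96889010407, Hamming bound = 1498368, |C| = 1459592 ≤ bound (satisfied).

Step 1: Compute V_q(n, t) = Σ_{j=0}^3 C(n, j) (q−1)^j.
  j = 0: C(13,0)·(6)^0 = 1·1 = 1.
  j = 1: C(13,1)·(6)^1 = 13·6 = 78.
  j = 2: C(13,2)·(6)^2 = 78·36 = 2808.
  j = 3: C(13,3)·(6)^3 = 286·216 = 61776.
  V_q(n, t) = 1 + 78 + 2808 + 61776 = 64663.
Step 2: q^n = 7^13 = 96889010407.
Step 3: Hamming bound ⌊q^n / V_q(n,t)⌋ = ⌊96889010407/64663⌋ = 1498368.
Step 4: Compare |C| = 1459592 to 1498368: satisfied.
The claimed |C| lies below the Hamming bound.


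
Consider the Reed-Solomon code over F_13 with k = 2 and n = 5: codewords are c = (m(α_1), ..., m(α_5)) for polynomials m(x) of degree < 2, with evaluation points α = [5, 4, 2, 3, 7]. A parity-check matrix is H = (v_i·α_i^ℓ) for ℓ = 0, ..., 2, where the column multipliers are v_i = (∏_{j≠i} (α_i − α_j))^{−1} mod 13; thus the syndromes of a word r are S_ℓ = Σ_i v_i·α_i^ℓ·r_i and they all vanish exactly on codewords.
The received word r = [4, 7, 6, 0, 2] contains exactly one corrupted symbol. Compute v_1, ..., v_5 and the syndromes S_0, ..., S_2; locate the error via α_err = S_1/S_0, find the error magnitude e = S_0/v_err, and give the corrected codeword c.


S = (3, 2, 10), error at position 1, error magnitude e = 3, c = [1, 7, 6, 0, 2].

Step 1: column multipliers v_i = (∏_{j≠i}(α_i − α_j))^{−1} mod 13.
  i = 1 (α = 5): (5−4)(5−2)(5−3)(5−7) = 1·3·2·(−2) = −12 ≡ 1, so v_1 = 1^{−1} = 1 (mod 13).
  i = 2 (α = 4): (4−5)(4−2)(4−3)(4−7) = (−1)·2·1·(−3) = 6 ≡ 6, so v_2 = 6^{−1} = 11 (mod 13).
  i = 3 (α = 2): (2−5)(2−4)(2−3)(2−7) = (−3)·(−2)·(−1)·(−5) = 30 ≡ 4, so v_3 = 4^{−1} = 10 (mod 13).
  i = 4 (α = 3): (3−5)(3−4)(3−2)(3−7) = (−2)·(−1)·1·(−4) = −8 ≡ 5, so v_4 = 5^{−1} = 8 (mod 13).
  i = 5 (α = 7): (7−5)(7−4)(7−2)(7−3) = 2·3·5·4 = 120 ≡ 3, so v_5 = 3^{−1} = 9 (mod 13).
  v = [1, 11, 10, 8, 9].
Step 2: syndromes of r = [4, 7, 6, 0, 2] (all sums mod 13).
  S_0 = Σ v_i r_i = 1·4 + 11·7 + 10·6 + 8·0 + 9·2 = 159 ≡ 3.
  S_1 = Σ v_i α_i r_i = 1·5·4 + 11·4·7 + 10·2·6 + 8·3·0 + 9·7·2 = 574 ≡ 2.
  α_i^2 mod 13 = [12, 3, 4, 9, 10].
  S_2 = Σ v_i α_i^2 r_i = 1·12·4 + 11·3·7 + 10·4·6 + 8·9·0 + 9·10·2 = 699 ≡ 10.
  S = (3, 2, 10) ≠ 0, so r is not a codeword (an error is present).
Step 3: locate the error. For a single error e at position i, S_ℓ = v_i·e·α_i^ℓ, so α_err = S_1/S_0.
  S_0^{−1} = 3^{−1} = 9 (mod 13), so α_err = 2·9 = 18 ≡ 5 = α_1. Error position i = 1.
  Consistency check: S_2/S_1 = 10·7 = 70 ≡ 5 = α_err ✓ (single-error assumption holds).
Step 4: error magnitude e = S_0/v_1 = S_0·∏_{j≠1}(α_1 − α_j) = 3·1 = 3 ≡ 3 (mod 13).
Step 5: correct position 1: c_1 = r_1 − e = 4 − 3 ≡ 1 (mod 13). Hence c = [1, 7, 6, 0, 2].
  Check: interpolating c through the α_i gives m(x) = 5 + 7·x (degree < 2) with m(α_i) = c_i for every i, so c is indeed a codeword.


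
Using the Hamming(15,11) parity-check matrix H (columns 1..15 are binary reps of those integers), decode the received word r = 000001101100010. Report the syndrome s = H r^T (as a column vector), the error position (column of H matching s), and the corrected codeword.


s = (1, 1, 0, 0)^T, error position = 12, corrected codeword c = 000001101101010

Compute s = H r^T mod 2 one row at a time:
  s_1 = 0 + 1 + 1 + 0 + 0 + 0 + 1 + 0 = 3 ≡ 1 (mod 2).
  s_2 = 0 + 0 + 1 + 1 + 0 + 0 + 1 + 0 = 3 ≡ 1 (mod 2).
  s_3 = 0 + 0 + 1 + 1 + 1 + 0 + 1 + 0 = 4 ≡ 0 (mod 2).
  s_4 = 0 + 0 + 0 + 1 + 1 + 0 + 0 + 0 = 2 ≡ 0 (mod 2).
s = (1, 1, 0, 0)^T — this equals column 12 of H (binary 1100), so error is at position 12.
Correct: flip bit 12 of r = 000001101100010 to get c = 000001101101010.


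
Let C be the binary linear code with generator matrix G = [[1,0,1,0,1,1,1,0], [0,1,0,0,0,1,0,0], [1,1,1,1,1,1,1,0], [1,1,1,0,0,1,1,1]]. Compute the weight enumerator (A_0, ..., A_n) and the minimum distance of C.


Weight distribution: A_0 = 1, A_2 = 3, A_3 = 3, A_4 = 1, A_5 = 4, A_6 = 3, A_7 = 1. Minimum distance d = 2.

Enumerate all 2^4 = 16 messages m ∈ F_2^4.
For each, compute codeword c = mG in F_2^8, then tally its weight.
  m = 0000 → c = 00000000, weight = 0.
  m = 1000 → c = 10101110, weight = 5.
  m = 0100 → c = 01000100, weight = 2.
  m = 1100 → c = 11101010, weight = 5.
  m = 0010 → c = 11111110, weight = 7.
  m = 1010 → c = 01010000, weight = 2.
  m = 0110 → c = 10111010, weight = 5.
  m = 1110 → c = 00010100, weight = 2.
  m = 0001 → c = 11100111, weight = 6.
  m = 1001 → c = 01001001, weight = 3.
  m = 0101 → c = 10100011, weight = 4.
  m = 1101 → c = 00001101, weight = 3.
  m = 0011 → c = 00011001, weight = 3.
  m = 1011 → c = 10110111, weight = 6.
  m = 0111 → c = 01011101, weight = 5.
  m = 1111 → c = 11110011, weight = 6.
Tally weights:
  weight 0: 1 codewords.
  weight 2: 3 codewords.
  weight 3: 3 codewords.
  weight 4: 1 codewords.
  weight 5: 4 codewords.
  weight 6: 3 codewords.
  weight 7: 1 codewords.
Minimum distance d = smallest w > 0 with A_w > 0 = 2.
Sanity: Σ A_w = 16 = 2^4 = 16 ✓.


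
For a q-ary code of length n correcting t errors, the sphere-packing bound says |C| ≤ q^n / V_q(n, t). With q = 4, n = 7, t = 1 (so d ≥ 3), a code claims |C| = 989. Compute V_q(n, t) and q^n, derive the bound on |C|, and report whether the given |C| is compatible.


V_q(n, t) = 22, q^n = 16384, Hamming bound = 744, |C| = 989 > bound (violated).

Step 1: Compute V_q(n, t) = Σ_{j=0}^1 C(n, j) (q−1)^j.
  j = 0: C(7,0)·(3)^0 = 1·1 = 1.
  j = 1: C(7,1)·(3)^1 = 7·3 = 21.
  V_q(n, t) = 1 + 21 = 22.
Step 2: q^n = 4^7 = 16384.
Step 3: Hamming bound ⌊q^n / V_q(n,t)⌋ = ⌊16384/22⌋ = 744.
Step 4: Compare |C| = 989 to 744: violated.
The claimed |C| lies above the Hamming bound, so no 4-ary code of length 7 with d ≥ 3 can have 989 codewords.


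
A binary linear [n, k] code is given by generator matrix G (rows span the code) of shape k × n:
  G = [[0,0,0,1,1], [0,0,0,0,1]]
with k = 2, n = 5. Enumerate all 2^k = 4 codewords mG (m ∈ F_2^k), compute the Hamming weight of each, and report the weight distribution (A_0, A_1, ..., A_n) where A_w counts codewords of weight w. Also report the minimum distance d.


Weight distribution: A_0 = 1, A_1 = 2, A_2 = 1. Minimum distance d = 1.

Enumerate all 2^2 = 4 messages m ∈ F_2^2.
For each, compute codeword c = mG in F_2^5, then tally its weight.
  m = 00 → c = 00000, weight = 0.
  m = 10 → c = 00011, weight = 2.
  m = 01 → c = 00001, weight = 1.
  m = 11 → c = 00010, weight = 1.
Tally weights:
  weight 0: 1 codewords.
  weight 1: 2 codewords.
  weight 2: 1 codewords.
Minimum distance d = smallest w > 0 with A_w > 0 = 1.
Sanity: Σ A_w = 4 = 2^2 = 4 ✓.


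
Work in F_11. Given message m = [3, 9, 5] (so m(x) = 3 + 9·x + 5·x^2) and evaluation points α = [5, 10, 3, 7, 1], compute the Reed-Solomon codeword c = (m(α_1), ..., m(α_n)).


c = [8, 10, 9, 3, 6]

Message polynomial: m(x) = 3 + 9·x + 5·x^2 (mod 11).
For each evaluation point α_i, compute m(α_i) mod 11:
  α_1 = 5: Horner steps 5 → 1 → 8, so m(5) = 8.
  α_2 = 10: Horner steps 5 → 4 → 10, so m(10) = 10.
  α_3 = 3: Horner steps 5 → 2 → 9, so m(3) = 9.
  α_4 = 7: Horner steps 5 → 0 → 3, so m(7) = 3.
  α_5 = 1: Horner steps 5 → 3 → 6, so m(1) = 6.
Codeword c = [8, 10, 9, 3, 6] ∈ F_11^5.


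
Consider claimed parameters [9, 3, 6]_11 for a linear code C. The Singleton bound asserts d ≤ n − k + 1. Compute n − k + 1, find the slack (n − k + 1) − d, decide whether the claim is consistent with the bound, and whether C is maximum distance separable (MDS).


Singleton RHS = n − k + 1 = 7, slack = 1, bound satisfied, not MDS.

Singleton bound: d ≤ n − k + 1.
Here n = 9, k = 3, so n − k + 1 = 7.
Given d = 6, check d ≤ 7: YES.
Slack = (n − k + 1) − d = 1.
The code is NOT MDS (slack = 1 > 0).
Description: the claimed parameters are [9, 3, 6]_11; such a code would be non-MDS.


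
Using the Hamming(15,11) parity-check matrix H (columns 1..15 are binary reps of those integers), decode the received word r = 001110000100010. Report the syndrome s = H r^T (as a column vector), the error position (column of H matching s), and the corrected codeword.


s = (0, 1, 1, 0)^T, error position = 6, corrected codeword c = 001111000100010

Compute s = H r^T mod 2 one row at a time:
  s_1 = 0 + 0 + 1 + 0 + 0 + 0 + 1 + 0 = 2 ≡ 0 (mod 2).
  s_2 = 1 + 1 + 0 + 0 + 0 + 0 + 1 + 0 = 3 ≡ 1 (mod 2).
  s_3 = 0 + 1 + 0 + 0 + 1 + 0 + 1 + 0 = 3 ≡ 1 (mod 2).
  s_4 = 0 + 1 + 1 + 0 + 0 + 0 + 0 + 0 = 2 ≡ 0 (mod 2).
s = (0, 1, 1, 0)^T — this equals column 6 of H (binary 0110), so error is at position 6.
Correct: flip bit 6 of r = 001110000100010 to get c = 001111000100010.


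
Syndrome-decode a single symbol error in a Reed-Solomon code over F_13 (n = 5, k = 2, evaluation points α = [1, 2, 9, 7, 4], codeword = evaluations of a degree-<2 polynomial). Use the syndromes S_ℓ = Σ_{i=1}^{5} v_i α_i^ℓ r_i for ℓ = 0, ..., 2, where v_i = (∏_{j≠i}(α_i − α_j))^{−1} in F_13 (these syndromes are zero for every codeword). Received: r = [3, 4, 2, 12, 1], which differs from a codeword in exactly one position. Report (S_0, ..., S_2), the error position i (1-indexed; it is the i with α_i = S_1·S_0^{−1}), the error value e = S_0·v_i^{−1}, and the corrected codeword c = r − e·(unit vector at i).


S = (4, 8, 3), error at position 2, error magnitude e = 6, c = [3, 11, 2, 12, 1].

Step 1: column multipliers v_i = (∏_{j≠i}(α_i − α_j))^{−1} mod 13.
  i = 1 (α = 1): (1−2)(1−9)(1−7)(1−4) = (−1)·(−8)·(−6)·(−3) = 144 ≡ 1, so v_1 = 1^{−1} = 1 (mod 13).
  i = 2 (α = 2): (2−1)(2−9)(2−7)(2−4) = 1·(−7)·(−5)·(−2) = −70 ≡ 8, so v_2 = 8^{−1} = 5 (mod 13).
  i = 3 (α = 9): (9−1)(9−2)(9−7)(9−4) = 8·7·2·5 = 560 ≡ 1, so v_3 = 1^{−1} = 1 (mod 13).
  i = 4 (α = 7): (7−1)(7−2)(7−9)(7−4) = 6·5·(−2)·3 = −180 ≡ 2, so v_4 = 2^{−1} = 7 (mod 13).
  i = 5 (α = 4): (4−1)(4−2)(4−9)(4−7) = 3·2·(−5)·(−3) = 90 ≡ 12, so v_5 = 12^{−1} = 12 (mod 13).
  v = [1, 5, 1, 7, 12].
Step 2: syndromes of r = [3, 4, 2, 12, 1] (all sums mod 13).
  S_0 = Σ v_i r_i = 1·3 + 5·4 + 1·2 + 7·12 + 12·1 = 121 ≡ 4.
  S_1 = Σ v_i α_i r_i = 1·1·3 + 5·2·4 + 1·9·2 + 7·7·12 + 12·4·1 = 697 ≡ 8.
  α_i^2 mod 13 = [1, 4, 3, 10, 3].
  S_2 = Σ v_i α_i^2 r_i = 1·1·3 + 5·4·4 + 1·3·2 + 7·10·12 + 12·3·1 = 965 ≡ 3.
  S = (4, 8, 3) ≠ 0, so r is not a codeword (an error is present).
Step 3: locate the error. For a single error e at position i, S_ℓ = v_i·e·α_i^ℓ, so α_err = S_1/S_0.
  S_0^{−1} = 4^{−1} = 10 (mod 13), so α_err = 8·10 = 80 ≡ 2 = α_2. Error position i = 2.
  Consistency check: S_2/S_1 = 3·5 = 15 ≡ 2 = α_err ✓ (single-error assumption holds).
Step 4: error magnitude e = S_0/v_2 = S_0·∏_{j≠2}(α_2 − α_j) = 4·8 = 32 ≡ 6 (mod 13).
Step 5: correct position 2: c_2 = r_2 − e = 4 − 6 ≡ 11 (mod 13). Hence c = [3, 11, 2, 12, 1].
  Check: interpolating c through the α_i gives m(x) = 8 + 8·x (degree < 2) with m(α_i) = c_i for every i, so c is indeed a codeword.


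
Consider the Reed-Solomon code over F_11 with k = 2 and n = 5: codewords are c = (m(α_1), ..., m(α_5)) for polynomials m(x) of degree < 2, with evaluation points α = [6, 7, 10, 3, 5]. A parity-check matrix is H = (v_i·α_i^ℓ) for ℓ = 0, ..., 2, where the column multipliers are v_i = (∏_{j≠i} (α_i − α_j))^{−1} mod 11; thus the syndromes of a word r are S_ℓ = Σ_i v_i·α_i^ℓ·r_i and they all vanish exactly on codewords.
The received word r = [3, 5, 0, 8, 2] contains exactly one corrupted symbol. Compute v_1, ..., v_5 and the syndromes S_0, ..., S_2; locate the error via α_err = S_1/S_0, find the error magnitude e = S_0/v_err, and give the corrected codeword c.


S = (6, 8, 7), error at position 5, error magnitude e = 1, c = [3, 5, 0, 8, 1].

Step 1: column multipliers v_i = (∏_{j≠i}(α_i − α_j))^{−1} mod 11.
  i = 1 (α = 6): (6−7)(6−10)(6−3)(6−5) = (−1)·(−4)·3·1 = 12 ≡ 1, so v_1 = 1^{−1} = 1 (mod 11).
  i = 2 (α = 7): (7−6)(7−10)(7−3)(7−5) = 1·(−3)·4·2 = −24 ≡ 9, so v_2 = 9^{−1} = 5 (mod 11).
  i = 3 (α = 10): (10−6)(10−7)(10−3)(10−5) = 4·3·7·5 = 420 ≡ 2, so v_3 = 2^{−1} = 6 (mod 11).
  i = 4 (α = 3): (3−6)(3−7)(3−10)(3−5) = (−3)·(−4)·(−7)·(−2) = 168 ≡ 3, so v_4 = 3^{−1} = 4 (mod 11).
  i = 5 (α = 5): (5−6)(5−7)(5−10)(5−3) = (−1)·(−2)·(−5)·2 = −20 ≡ 2, so v_5 = 2^{−1} = 6 (mod 11).
  v = [1, 5, 6, 4, 6].
Step 2: syndromes of r = [3, 5, 0, 8, 2] (all sums mod 11).
  S_0 = Σ v_i r_i = 1·3 + 5·5 + 6·0 + 4·8 + 6·2 = 72 ≡ 6.
  S_1 = Σ v_i α_i r_i = 1·6·3 + 5·7·5 + 6·10·0 + 4·3·8 + 6·5·2 = 349 ≡ 8.
  α_i^2 mod 11 = [3, 5, 1, 9, 3].
  S_2 = Σ v_i α_i^2 r_i = 1·3·3 + 5·5·5 + 6·1·0 + 4·9·8 + 6·3·2 = 458 ≡ 7.
  S = (6, 8, 7) ≠ 0, so r is not a codeword (an error is present).
Step 3: locate the error. For a single error e at position i, S_ℓ = v_i·e·α_i^ℓ, so α_err = S_1/S_0.
  S_0^{−1} = 6^{−1} = 2 (mod 11), so α_err = 8·2 = 16 ≡ 5 = α_5. Error position i = 5.
  Consistency check: S_2/S_1 = 7·7 = 49 ≡ 5 = α_err ✓ (single-error assumption holds).
Step 4: error magnitude e = S_0/v_5 = S_0·∏_{j≠5}(α_5 − α_j) = 6·2 = 12 ≡ 1 (mod 11).
Step 5: correct position 5: c_5 = r_5 − e = 2 − 1 ≡ 1 (mod 11). Hence c = [3, 5, 0, 8, 1].
  Check: interpolating c through the α_i gives m(x) = 2 + 2·x (degree < 2) with m(α_i) = c_i for every i, so c is indeed a codeword.


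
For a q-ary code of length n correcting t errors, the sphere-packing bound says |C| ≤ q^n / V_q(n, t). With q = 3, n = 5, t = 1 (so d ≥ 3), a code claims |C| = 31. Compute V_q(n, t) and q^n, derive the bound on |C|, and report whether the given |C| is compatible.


V_q(n, t) = 11, q^n = 243, Hamming bound = 22, |C| = 31 > bound (violated).

Step 1: Compute V_q(n, t) = Σ_{j=0}^1 C(n, j) (q−1)^j.
  j = 0: C(5,0)·(2)^0 = 1·1 = 1.
  j = 1: C(5,1)·(2)^1 = 5·2 = 10.
  V_q(n, t) = 1 + 10 = 11.
Step 2: q^n = 3^5 = 243.
Step 3: Hamming bound ⌊q^n / V_q(n,t)⌋ = ⌊243/11⌋ = 22.
Step 4: Compare |C| = 31 to 22: violated.
The claimed |C| lies above the Hamming bound, so no 3-ary code of length 5 with d ≥ 3 can have 31 codewords.


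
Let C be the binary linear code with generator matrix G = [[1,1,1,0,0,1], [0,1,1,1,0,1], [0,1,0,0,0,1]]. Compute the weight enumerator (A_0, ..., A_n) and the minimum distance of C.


Weight distribution: A_0 = 1, A_2 = 4, A_4 = 3. Minimum distance d = 2.

Enumerate all 2^3 = 8 messages m ∈ F_2^3.
For each, compute codeword c = mG in F_2^6, then tally its weight.
  m = 000 → c = 000000, weight = 0.
  m = 100 → c = 111001, weight = 4.
  m = 010 → c = 011101, weight = 4.
  m = 110 → c = 100100, weight = 2.
  m = 001 → c = 010001, weight = 2.
  m = 101 → c = 101000, weight = 2.
  m = 011 → c = 001100, weight = 2.
  m = 111 → c = 110101, weight = 4.
Tally weights:
  weight 0: 1 codewords.
  weight 2: 4 codewords.
  weight 4: 3 codewords.
Minimum distance d = smallest w > 0 with A_w > 0 = 2.
Sanity: Σ A_w = 8 = 2^3 = 8 ✓.
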